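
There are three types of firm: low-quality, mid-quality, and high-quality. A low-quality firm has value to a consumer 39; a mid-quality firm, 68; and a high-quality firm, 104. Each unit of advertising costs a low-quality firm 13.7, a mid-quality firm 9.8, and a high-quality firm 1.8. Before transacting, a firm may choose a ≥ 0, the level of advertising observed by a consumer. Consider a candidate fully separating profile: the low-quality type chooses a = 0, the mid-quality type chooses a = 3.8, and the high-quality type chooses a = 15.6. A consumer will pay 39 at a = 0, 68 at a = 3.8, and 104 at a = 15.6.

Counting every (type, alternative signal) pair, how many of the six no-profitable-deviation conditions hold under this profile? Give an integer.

5

Mid-quality (own payoff 68 − 9.8×3.8 = 30.76): to a=0 gives 39 → profitable ✗; to a=15.6 gives 104 − 9.8×15.6 = -48.88 → no gain ✓.
Low-quality (own payoff 39): to a=3.8 gives 68 − 13.7×3.8 = 15.94 → no gain ✓; to a=15.6 gives 104 − 13.7×15.6 = -109.72 → no gain ✓.
High-quality (own payoff 104 − 1.8×15.6 = 75.92): to a=0 gives 39 → no gain ✓; to a=3.8 gives 68 − 1.8×3.8 = 61.16 → no gain ✓.
5 of the 6 constraints hold; not an equilibrium.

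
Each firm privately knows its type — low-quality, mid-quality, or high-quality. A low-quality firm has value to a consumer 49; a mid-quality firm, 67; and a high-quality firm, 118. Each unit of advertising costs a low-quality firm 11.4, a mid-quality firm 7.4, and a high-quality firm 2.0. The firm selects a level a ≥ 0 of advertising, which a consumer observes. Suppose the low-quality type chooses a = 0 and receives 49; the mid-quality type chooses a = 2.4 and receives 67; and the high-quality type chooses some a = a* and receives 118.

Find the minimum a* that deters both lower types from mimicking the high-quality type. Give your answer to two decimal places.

9.29

Low-quality type (on-path payoff 49) won't mimic when 49 ≥ 118 − 11.4·a*, i.e. a* ≥ 6.05.
Mid-quality type (on-path payoff 67 − 7.4×2.4 = 49.24) won't mimic when 49.24 ≥ 118 − 7.4·a*, i.e. a* ≥ 9.29.
Both must hold, so a* = max(6.05, 9.29) = 9.29. The mid-quality type's constraint binds.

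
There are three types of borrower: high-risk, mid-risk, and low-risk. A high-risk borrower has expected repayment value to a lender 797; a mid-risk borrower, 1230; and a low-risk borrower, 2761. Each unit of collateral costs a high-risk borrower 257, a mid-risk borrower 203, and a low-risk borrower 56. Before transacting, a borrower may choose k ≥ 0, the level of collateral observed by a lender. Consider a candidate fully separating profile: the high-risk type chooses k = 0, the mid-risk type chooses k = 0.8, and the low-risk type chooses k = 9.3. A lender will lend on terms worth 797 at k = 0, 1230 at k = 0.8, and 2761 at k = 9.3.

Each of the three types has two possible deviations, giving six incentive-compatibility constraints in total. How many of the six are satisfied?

High-risk (own payoff 797): to k=0.8 gives 1230 − 257×0.8 = 1024.4 → profitable ✗; to k=9.3 gives 2761 − 257×9.3 = 370.9 → no gain ✓.
Low-risk (own payoff 2761 − 56×9.3 = 2240.2): to k=0 gives 797 → no gain ✓; to k=0.8 gives 1230 − 56×0.8 = 1185.2 → no gain ✓.
Mid-risk (own payoff 1230 − 203×0.8 = 1067.6): to k=0 gives 797 → no gain ✓; to k=9.3 gives 2761 − 203×9.3 = 873.1 → no gain ✓.
5 of the 6 constraints hold; not an equilibrium.

5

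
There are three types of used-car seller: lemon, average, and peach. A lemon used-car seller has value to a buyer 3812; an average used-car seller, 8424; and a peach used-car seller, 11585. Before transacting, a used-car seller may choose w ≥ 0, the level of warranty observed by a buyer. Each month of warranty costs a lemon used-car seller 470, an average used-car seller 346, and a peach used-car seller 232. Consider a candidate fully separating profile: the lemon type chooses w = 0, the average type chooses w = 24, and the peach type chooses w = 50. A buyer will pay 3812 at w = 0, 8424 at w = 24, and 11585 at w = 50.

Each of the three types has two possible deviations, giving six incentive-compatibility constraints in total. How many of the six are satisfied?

Average (own payoff 8424 − 346×24 = 120): to w=0 gives 3812 → profitable ✗; to w=50 gives 11585 − 346×50 = -5715 → no gain ✓.
Peach (own payoff 11585 − 232×50 = -15): to w=0 gives 3812 → profitable ✗; to w=24 gives 8424 − 232×24 = 2856 → profitable ✗.
Lemon (own payoff 3812): to w=24 gives 8424 − 470×24 = -2856 → no gain ✓; to w=50 gives 11585 − 470×50 = -11915 → no gain ✓.
3 of the 6 constraints hold; not an equilibrium.

3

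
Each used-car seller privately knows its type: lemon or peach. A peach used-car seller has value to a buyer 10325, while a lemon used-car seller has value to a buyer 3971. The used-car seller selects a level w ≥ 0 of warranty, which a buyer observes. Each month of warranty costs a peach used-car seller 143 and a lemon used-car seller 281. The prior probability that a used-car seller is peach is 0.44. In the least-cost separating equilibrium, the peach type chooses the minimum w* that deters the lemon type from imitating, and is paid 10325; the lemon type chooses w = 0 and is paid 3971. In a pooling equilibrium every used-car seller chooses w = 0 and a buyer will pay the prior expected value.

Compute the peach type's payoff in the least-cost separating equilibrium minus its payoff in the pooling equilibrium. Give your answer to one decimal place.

324.7

Least-cost separating signal: w* solves 3971 = 10325 − 281·w*, so w* = (10325 − 3971)/281 ≈ 22.6121.
Peach type's separating payoff: 10325 − 143 × w* = 10325 − 143 × (10325 − 3971)/281 = 10325 − 908622/281 ≈ 7091.470.
Pooling payoff: 0.44 × 10325 + 0.56 × 3971 = 6766.76.
Difference: 7091.470 − 6766.76 = 324.71, i.e. 324.7 to one decimal place.
The peach type prefers to separate.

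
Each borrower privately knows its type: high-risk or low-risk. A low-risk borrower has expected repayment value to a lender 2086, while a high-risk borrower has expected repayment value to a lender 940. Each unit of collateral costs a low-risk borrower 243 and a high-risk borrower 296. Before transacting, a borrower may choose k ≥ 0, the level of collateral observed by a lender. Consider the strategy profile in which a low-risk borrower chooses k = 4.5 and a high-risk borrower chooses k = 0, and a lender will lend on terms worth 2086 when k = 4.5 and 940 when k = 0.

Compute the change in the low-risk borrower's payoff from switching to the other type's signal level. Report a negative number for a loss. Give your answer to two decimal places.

-52.50

Playing k = 4.5 the low-risk borrower receives 2086 − 243 × 4.5 = 992.5.
Deviating to k = 0 yields 940 instead.
Gain from deviating: 940 − 992.5 = -52.50.
The gain is negative, so the low-risk type's incentive-compatibility constraint is satisfied.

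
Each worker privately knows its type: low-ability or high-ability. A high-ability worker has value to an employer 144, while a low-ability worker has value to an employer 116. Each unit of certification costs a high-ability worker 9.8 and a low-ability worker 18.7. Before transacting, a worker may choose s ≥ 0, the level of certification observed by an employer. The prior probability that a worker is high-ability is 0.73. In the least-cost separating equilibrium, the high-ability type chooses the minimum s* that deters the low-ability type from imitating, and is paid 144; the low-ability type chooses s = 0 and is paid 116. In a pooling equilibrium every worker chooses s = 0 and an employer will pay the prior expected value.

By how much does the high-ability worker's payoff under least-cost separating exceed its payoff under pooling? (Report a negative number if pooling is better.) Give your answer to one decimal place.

Least-cost separating signal: s* solves 116 = 144 − 18.7·s*, so s* = (144 − 116)/18.7 ≈ 1.4973.
High-ability type's separating payoff: 144 − 9.8 × s* = 144 − 9.8 × (144 − 116)/18.7 = 144 − 274.4/18.7 ≈ 129.326.
Pooling payoff: 0.73 × 144 + 0.27 × 116 = 136.44.
Difference: 129.326 − 136.44 = -7.114, i.e. -7.1 to one decimal place.
The high-ability type would prefer the pooling outcome.

-7.1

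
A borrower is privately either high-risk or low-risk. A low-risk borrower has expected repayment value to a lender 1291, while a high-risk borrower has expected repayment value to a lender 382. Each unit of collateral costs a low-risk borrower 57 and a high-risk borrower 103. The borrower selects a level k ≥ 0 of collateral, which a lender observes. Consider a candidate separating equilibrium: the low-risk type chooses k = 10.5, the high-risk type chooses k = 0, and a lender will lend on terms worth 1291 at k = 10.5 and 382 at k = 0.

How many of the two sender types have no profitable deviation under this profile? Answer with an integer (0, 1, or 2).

2

High-risk type: stay at 0 → 382; mimic → 1291 − 103 × 10.5 = 209.5. IC holds (382 ≥ 209.5).
Low-risk type: signal → 1291 − 57 × 10.5 = 692.5; deviate to 0 → 382. IC holds (692.5 ≥ 382).
2 of 2 constraints hold, so this is a separating equilibrium.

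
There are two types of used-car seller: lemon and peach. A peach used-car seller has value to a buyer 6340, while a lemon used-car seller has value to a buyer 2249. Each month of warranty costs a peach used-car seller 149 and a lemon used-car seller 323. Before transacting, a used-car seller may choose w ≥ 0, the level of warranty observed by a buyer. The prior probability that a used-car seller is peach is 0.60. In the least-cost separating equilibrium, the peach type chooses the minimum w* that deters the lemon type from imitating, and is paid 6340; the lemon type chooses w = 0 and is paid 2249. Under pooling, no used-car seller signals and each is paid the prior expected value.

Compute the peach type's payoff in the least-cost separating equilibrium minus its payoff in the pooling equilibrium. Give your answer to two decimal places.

Least-cost separating signal: w* solves 2249 = 6340 − 323·w*, so w* = (6340 − 2249)/323 ≈ 12.6656.
Peach type's separating payoff: 6340 − 149 × w* = 6340 − 149 × (6340 − 2249)/323 = 6340 − 609559/323 ≈ 4452.8204.
Pooling payoff: 0.60 × 6340 + 0.40 × 2249 = 4703.6.
Difference: 4452.8204 − 4703.6 = -250.7796, i.e. -250.78 to two decimal places.
The peach type would prefer the pooling outcome.

-250.78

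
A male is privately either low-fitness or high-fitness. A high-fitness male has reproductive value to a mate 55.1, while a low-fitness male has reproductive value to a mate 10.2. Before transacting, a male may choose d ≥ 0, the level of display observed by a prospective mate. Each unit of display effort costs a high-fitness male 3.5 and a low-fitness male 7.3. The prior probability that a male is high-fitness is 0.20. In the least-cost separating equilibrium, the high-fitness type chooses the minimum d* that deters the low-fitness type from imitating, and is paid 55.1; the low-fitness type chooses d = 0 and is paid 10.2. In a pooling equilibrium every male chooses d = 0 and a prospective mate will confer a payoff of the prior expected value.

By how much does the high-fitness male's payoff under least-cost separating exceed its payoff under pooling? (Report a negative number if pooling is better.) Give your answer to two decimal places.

Least-cost separating signal: d* solves 10.2 = 55.1 − 7.3·d*, so d* = (55.1 − 10.2)/7.3 ≈ 6.1507.
High-fitness type's separating payoff: 55.1 − 3.5 × d* = 55.1 − 3.5 × (55.1 − 10.2)/7.3 = 55.1 − 157.15/7.3 ≈ 33.5726.
Pooling payoff: 0.20 × 55.1 + 0.80 × 10.2 = 19.18.
Difference: 33.5726 − 19.18 = 14.3926, i.e. 14.39 to two decimal places.
The high-fitness type prefers to separate.

14.39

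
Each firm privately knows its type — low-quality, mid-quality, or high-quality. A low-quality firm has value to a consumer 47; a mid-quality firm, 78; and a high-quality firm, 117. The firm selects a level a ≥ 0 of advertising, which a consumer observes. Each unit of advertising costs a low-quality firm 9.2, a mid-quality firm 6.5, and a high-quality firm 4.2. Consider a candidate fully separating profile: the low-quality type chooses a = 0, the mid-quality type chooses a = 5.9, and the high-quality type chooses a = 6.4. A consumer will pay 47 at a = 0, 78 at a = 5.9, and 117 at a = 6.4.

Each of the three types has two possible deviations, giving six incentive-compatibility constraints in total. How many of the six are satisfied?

Low-quality (own payoff 47): to a=5.9 gives 78 − 9.2×5.9 = 23.72 → no gain ✓; to a=6.4 gives 117 − 9.2×6.4 = 58.12 → profitable ✗.
High-quality (own payoff 117 − 4.2×6.4 = 90.12): to a=0 gives 47 → no gain ✓; to a=5.9 gives 78 − 4.2×5.9 = 53.22 → no gain ✓.
Mid-quality (own payoff 78 − 6.5×5.9 = 39.65): to a=0 gives 47 → profitable ✗; to a=6.4 gives 117 − 6.5×6.4 = 75.4 → profitable ✗.
3 of the 6 constraints hold; not an equilibrium.

3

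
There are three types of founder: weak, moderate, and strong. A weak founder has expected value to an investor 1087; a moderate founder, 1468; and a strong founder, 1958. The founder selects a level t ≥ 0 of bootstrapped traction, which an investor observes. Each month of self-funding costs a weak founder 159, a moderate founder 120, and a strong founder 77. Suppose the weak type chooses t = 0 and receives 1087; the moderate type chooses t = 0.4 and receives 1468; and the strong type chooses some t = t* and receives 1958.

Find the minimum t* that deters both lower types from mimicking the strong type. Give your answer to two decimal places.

Weak type (on-path payoff 1087) won't mimic when 1087 ≥ 1958 − 159·t*, i.e. t* ≥ 5.48.
Moderate type (on-path payoff 1468 − 120×0.4 = 1420) won't mimic when 1420 ≥ 1958 − 120·t*, i.e. t* ≥ 4.48.
Both must hold, so t* = max(5.48, 4.48) = 5.48. The weak type's constraint binds.

5.48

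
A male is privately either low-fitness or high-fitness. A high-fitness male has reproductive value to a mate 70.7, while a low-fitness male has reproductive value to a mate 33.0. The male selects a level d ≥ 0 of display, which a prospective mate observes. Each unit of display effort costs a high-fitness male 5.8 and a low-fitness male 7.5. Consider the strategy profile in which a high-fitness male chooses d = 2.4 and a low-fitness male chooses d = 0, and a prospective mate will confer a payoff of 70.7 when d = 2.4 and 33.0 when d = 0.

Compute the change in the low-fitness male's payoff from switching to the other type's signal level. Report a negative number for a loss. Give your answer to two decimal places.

Playing d = 0 the low-fitness male receives 33.0.
Deviating to d = 2.4 brings payment 70.7 at cost 7.5 × 2.4 = 18, netting 52.7.
Gain from deviating: 52.7 − 33.0 = 19.70.
The gain is positive, so the low-fitness type's incentive-compatibility constraint is violated — this profile is not a separating equilibrium.

19.70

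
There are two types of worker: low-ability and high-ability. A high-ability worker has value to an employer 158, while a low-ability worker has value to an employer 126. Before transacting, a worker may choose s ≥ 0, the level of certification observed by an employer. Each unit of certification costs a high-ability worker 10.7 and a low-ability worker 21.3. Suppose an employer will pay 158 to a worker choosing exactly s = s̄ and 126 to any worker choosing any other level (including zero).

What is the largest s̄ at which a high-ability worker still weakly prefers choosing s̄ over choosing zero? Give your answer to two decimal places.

2.99

Choosing s̄ yields the high-ability type 158 − 10.7·s̄; choosing zero yields 126.
The high-ability type is indifferent at 158 − 10.7·s̄ = 126, i.e. s̄ = (158 − 126) / 10.7 ≈ 2.99.
For any s̄ above 2.99 the high-ability type would rather pool at zero, so separation collapses.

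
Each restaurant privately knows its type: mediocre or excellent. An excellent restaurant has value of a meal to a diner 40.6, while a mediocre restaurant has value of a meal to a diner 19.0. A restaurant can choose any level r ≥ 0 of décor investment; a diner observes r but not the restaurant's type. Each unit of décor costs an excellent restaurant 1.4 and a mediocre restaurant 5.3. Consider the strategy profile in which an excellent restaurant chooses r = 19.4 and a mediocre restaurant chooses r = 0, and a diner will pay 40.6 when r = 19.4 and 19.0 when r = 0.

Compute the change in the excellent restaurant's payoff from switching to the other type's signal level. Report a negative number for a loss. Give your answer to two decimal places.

5.56

Playing r = 19.4 the excellent restaurant receives 40.6 − 1.4 × 19.4 = 13.44.
Deviating to r = 0 yields 19.0 instead.
Gain from deviating: 19.0 − 13.44 = 5.56.
The gain is positive, so the excellent type's incentive-compatibility constraint is violated — this profile is not a separating equilibrium.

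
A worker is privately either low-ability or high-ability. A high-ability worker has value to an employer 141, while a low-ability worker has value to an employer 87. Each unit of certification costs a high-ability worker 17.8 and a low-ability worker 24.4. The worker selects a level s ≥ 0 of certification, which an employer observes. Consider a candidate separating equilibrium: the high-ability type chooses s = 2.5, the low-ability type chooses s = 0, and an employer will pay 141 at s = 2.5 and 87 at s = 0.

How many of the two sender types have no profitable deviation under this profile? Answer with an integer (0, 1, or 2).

2

Low-ability type: stay at 0 → 87; mimic → 141 − 24.4 × 2.5 = 80. IC holds (87 ≥ 80).
High-ability type: signal → 141 − 17.8 × 2.5 = 96.5; deviate to 0 → 87. IC holds (96.5 ≥ 87).
2 of 2 constraints hold, so this is a separating equilibrium.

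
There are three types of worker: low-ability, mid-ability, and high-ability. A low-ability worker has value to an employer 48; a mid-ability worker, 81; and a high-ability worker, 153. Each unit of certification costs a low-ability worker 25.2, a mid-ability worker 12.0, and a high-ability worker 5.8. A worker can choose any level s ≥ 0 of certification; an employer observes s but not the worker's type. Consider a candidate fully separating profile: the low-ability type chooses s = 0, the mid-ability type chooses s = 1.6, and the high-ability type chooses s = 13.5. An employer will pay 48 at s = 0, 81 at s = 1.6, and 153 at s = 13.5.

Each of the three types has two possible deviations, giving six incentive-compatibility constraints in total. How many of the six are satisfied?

6

Low-ability (own payoff 48): to s=1.6 gives 81 − 25.2×1.6 = 40.68 → no gain ✓; to s=13.5 gives 153 − 25.2×13.5 = -187.2 → no gain ✓.
Mid-ability (own payoff 81 − 12.0×1.6 = 61.8): to s=0 gives 48 → no gain ✓; to s=13.5 gives 153 − 12.0×13.5 = -9 → no gain ✓.
High-ability (own payoff 153 − 5.8×13.5 = 74.7): to s=0 gives 48 → no gain ✓; to s=1.6 gives 81 − 5.8×1.6 = 71.72 → no gain ✓.
6 of the 6 constraints hold; this profile is a separating equilibrium.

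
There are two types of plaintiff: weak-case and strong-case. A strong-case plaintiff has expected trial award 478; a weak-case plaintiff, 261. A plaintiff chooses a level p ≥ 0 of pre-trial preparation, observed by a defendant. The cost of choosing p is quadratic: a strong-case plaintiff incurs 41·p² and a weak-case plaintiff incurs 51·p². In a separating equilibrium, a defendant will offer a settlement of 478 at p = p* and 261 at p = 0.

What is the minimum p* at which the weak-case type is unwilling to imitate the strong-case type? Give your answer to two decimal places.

The weak-case type at p = 0 receives 261; imitating at p* yields 478 − 51·p*².
Indifference: 261 = 478 − 51·p*², so p*² = (478 − 261) / 51 ≈ 4.2549.
p* = √4.2549 ≈ 2.06.

2.06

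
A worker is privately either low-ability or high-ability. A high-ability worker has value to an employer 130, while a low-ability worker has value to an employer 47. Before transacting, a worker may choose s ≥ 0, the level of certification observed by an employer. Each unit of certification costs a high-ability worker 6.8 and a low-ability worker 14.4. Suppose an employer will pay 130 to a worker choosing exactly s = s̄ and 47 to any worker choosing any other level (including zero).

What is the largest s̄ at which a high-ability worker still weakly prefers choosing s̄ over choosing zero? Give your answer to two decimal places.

12.21

Choosing s̄ yields the high-ability type 130 − 6.8·s̄; choosing zero yields 47.
The high-ability type is indifferent at 130 − 6.8·s̄ = 47, i.e. s̄ = (130 − 47) / 6.8 ≈ 12.21.
For any s̄ above 12.21 the high-ability type would rather pool at zero, so separation collapses.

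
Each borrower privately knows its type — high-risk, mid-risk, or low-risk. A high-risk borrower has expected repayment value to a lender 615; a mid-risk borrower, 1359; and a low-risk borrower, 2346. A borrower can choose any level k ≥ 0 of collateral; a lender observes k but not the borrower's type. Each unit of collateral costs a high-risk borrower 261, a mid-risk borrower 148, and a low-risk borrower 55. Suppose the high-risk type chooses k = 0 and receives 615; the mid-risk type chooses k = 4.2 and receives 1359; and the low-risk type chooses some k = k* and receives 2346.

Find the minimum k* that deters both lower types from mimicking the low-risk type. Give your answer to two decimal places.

10.87

Mid-risk type (on-path payoff 1359 − 148×4.2 = 737.4) won't mimic when 737.4 ≥ 2346 − 148·k*, i.e. k* ≥ 10.87.
High-risk type (on-path payoff 615) won't mimic when 615 ≥ 2346 − 261·k*, i.e. k* ≥ 6.63.
Both must hold, so k* = max(6.63, 10.87) = 10.87. The mid-risk type's constraint binds.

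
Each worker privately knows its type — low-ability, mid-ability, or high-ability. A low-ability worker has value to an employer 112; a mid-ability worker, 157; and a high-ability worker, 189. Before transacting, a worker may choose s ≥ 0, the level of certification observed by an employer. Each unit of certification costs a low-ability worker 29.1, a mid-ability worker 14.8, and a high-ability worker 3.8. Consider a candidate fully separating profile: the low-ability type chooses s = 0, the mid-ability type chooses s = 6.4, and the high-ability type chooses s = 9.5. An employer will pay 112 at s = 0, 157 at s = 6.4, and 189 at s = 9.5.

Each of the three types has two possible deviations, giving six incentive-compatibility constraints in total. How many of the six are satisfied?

5

Low-ability (own payoff 112): to s=6.4 gives 157 − 29.1×6.4 = -29.24 → no gain ✓; to s=9.5 gives 189 − 29.1×9.5 = -87.45 → no gain ✓.
High-ability (own payoff 189 − 3.8×9.5 = 152.9): to s=0 gives 112 → no gain ✓; to s=6.4 gives 157 − 3.8×6.4 = 132.68 → no gain ✓.
Mid-ability (own payoff 157 − 14.8×6.4 = 62.28): to s=0 gives 112 → profitable ✗; to s=9.5 gives 189 − 14.8×9.5 = 48.4 → no gain ✓.
5 of the 6 constraints hold; not an equilibrium.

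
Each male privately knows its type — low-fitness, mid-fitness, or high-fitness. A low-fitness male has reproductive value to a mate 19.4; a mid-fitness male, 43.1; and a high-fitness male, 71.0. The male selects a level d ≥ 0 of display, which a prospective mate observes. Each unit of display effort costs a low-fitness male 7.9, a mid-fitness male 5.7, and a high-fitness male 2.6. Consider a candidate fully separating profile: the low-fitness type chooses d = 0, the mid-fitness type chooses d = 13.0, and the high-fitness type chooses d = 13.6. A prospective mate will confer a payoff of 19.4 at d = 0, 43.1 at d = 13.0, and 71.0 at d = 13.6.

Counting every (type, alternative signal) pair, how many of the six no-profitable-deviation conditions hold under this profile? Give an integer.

Low-fitness (own payoff 19.4): to d=13.0 gives 43.1 − 7.9×13.0 = -59.6 → no gain ✓; to d=13.6 gives 71.0 − 7.9×13.6 = -36.44 → no gain ✓.
Mid-fitness (own payoff 43.1 − 5.7×13.0 = -31): to d=0 gives 19.4 → profitable ✗; to d=13.6 gives 71.0 − 5.7×13.6 = -6.52 → profitable ✗.
High-fitness (own payoff 71.0 − 2.6×13.6 = 35.64): to d=0 gives 19.4 → no gain ✓; to d=13.0 gives 43.1 − 2.6×13.0 = 9.3 → no gain ✓.
4 of the 6 constraints hold; not an equilibrium.

4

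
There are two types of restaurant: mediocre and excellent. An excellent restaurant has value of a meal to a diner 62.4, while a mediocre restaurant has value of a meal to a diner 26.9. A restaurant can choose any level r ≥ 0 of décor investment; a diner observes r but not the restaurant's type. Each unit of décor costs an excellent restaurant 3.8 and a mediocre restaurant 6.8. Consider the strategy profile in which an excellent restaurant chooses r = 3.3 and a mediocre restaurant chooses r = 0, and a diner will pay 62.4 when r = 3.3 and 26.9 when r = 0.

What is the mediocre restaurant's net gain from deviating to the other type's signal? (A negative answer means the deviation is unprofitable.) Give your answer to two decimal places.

Playing r = 0 the mediocre restaurant receives 26.9.
Deviating to r = 3.3 brings payment 62.4 at cost 6.8 × 3.3 = 22.44, netting 39.96.
Gain from deviating: 39.96 − 26.9 = 13.06.
The gain is positive, so the mediocre type's incentive-compatibility constraint is violated — this profile is not a separating equilibrium.

13.06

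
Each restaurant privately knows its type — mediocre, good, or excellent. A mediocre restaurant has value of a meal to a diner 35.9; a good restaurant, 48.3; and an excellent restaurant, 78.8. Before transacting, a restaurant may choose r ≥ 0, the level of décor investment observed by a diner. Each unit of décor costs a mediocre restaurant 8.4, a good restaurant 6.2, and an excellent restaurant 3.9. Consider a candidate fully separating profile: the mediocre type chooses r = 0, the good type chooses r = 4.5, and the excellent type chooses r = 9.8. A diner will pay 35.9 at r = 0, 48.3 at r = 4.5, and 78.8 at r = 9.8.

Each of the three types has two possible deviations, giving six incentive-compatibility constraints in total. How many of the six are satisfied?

5

Good (own payoff 48.3 − 6.2×4.5 = 20.4): to r=0 gives 35.9 → profitable ✗; to r=9.8 gives 78.8 − 6.2×9.8 = 18.04 → no gain ✓.
Mediocre (own payoff 35.9): to r=4.5 gives 48.3 − 8.4×4.5 = 10.5 → no gain ✓; to r=9.8 gives 78.8 − 8.4×9.8 = -3.52 → no gain ✓.
Excellent (own payoff 78.8 − 3.9×9.8 = 40.58): to r=0 gives 35.9 → no gain ✓; to r=4.5 gives 48.3 − 3.9×4.5 = 30.75 → no gain ✓.
5 of the 6 constraints hold; not an equilibrium.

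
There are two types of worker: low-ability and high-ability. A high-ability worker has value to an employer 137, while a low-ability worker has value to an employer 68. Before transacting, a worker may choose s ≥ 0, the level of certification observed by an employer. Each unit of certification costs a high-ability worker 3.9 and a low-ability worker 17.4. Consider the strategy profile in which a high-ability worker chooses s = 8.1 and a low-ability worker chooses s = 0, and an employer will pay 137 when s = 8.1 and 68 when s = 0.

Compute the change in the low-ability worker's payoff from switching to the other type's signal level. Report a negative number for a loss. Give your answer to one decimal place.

Playing s = 0 the low-ability worker receives 68.
Deviating to s = 8.1 brings payment 137 at cost 17.4 × 8.1 = 140.94, netting -3.94.
Gain from deviating: -3.94 − 68 = -71.94, i.e. -71.9 to one decimal place.
The gain is negative, so the low-ability type's incentive-compatibility constraint is satisfied.

-71.9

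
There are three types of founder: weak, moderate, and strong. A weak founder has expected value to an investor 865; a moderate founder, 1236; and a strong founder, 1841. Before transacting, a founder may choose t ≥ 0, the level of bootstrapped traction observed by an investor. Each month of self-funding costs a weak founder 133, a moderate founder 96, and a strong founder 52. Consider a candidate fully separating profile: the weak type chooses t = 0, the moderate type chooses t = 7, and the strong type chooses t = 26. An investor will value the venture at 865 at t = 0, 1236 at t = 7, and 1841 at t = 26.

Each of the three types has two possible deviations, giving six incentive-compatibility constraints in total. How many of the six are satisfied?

3

Weak (own payoff 865): to t=7 gives 1236 − 133×7 = 305 → no gain ✓; to t=26 gives 1841 − 133×26 = -1617 → no gain ✓.
Moderate (own payoff 1236 − 96×7 = 564): to t=0 gives 865 → profitable ✗; to t=26 gives 1841 − 96×26 = -655 → no gain ✓.
Strong (own payoff 1841 − 52×26 = 489): to t=0 gives 865 → profitable ✗; to t=7 gives 1236 − 52×7 = 872 → profitable ✗.
3 of the 6 constraints hold; not an equilibrium.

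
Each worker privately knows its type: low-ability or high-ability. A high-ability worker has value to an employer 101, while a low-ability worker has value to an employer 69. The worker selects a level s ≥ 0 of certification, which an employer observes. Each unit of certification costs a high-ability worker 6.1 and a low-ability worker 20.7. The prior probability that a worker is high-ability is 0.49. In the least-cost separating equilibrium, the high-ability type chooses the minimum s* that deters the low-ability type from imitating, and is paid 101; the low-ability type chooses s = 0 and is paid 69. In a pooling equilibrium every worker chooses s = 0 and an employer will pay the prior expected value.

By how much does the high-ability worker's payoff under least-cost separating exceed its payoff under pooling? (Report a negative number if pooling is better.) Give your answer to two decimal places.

Least-cost separating signal: s* solves 69 = 101 − 20.7·s*, so s* = (101 − 69)/20.7 ≈ 1.5459.
High-ability type's separating payoff: 101 − 6.1 × s* = 101 − 6.1 × (101 − 69)/20.7 = 101 − 195.2/20.7 ≈ 91.5700.
Pooling payoff: 0.49 × 101 + 0.51 × 69 = 84.68.
Difference: 91.5700 − 84.68 = 6.89.
The high-ability type prefers to separate.

6.89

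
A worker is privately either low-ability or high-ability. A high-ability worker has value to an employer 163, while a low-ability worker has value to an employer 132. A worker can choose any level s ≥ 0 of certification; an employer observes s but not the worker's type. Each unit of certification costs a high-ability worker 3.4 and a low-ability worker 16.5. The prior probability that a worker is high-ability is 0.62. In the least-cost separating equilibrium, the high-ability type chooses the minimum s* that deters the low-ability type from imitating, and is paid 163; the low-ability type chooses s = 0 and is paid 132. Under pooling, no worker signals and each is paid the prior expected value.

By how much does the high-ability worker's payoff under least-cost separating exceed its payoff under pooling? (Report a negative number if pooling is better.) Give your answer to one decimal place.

5.4

Least-cost separating signal: s* solves 132 = 163 − 16.5·s*, so s* = (163 − 132)/16.5 ≈ 1.8788.
High-ability type's separating payoff: 163 − 3.4 × s* = 163 − 3.4 × (163 − 132)/16.5 = 163 − 105.4/16.5 ≈ 156.612.
Pooling payoff: 0.62 × 163 + 0.38 × 132 = 151.22.
Difference: 156.612 − 151.22 = 5.392, i.e. 5.4 to one decimal place.
The high-ability type prefers to separate.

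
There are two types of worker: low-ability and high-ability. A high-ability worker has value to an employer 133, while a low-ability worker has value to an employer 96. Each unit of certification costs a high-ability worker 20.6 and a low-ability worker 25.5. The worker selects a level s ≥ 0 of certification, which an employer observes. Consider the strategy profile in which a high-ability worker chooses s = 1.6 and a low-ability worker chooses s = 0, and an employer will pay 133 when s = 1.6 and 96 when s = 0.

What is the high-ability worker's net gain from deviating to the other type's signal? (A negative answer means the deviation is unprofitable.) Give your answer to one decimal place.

Playing s = 1.6 the high-ability worker receives 133 − 20.6 × 1.6 = 100.04.
Deviating to s = 0 yields 96 instead.
Gain from deviating: 96 − 100.04 = -4.04, i.e. -4.0 to one decimal place.
The gain is negative, so the high-ability type's incentive-compatibility constraint is satisfied.

-4.0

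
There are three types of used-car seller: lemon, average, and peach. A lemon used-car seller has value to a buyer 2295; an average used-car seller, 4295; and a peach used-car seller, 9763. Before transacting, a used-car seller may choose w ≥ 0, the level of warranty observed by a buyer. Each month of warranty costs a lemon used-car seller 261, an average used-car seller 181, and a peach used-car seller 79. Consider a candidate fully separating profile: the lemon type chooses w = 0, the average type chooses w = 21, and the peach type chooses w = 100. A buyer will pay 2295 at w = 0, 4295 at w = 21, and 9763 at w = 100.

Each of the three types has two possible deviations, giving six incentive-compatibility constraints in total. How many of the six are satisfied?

Peach (own payoff 9763 − 79×100 = 1863): to w=0 gives 2295 → profitable ✗; to w=21 gives 4295 − 79×21 = 2636 → profitable ✗.
Average (own payoff 4295 − 181×21 = 494): to w=0 gives 2295 → profitable ✗; to w=100 gives 9763 − 181×100 = -8337 → no gain ✓.
Lemon (own payoff 2295): to w=21 gives 4295 − 261×21 = -1186 → no gain ✓; to w=100 gives 9763 − 261×100 = -16337 → no gain ✓.
3 of the 6 constraints hold; not an equilibrium.

3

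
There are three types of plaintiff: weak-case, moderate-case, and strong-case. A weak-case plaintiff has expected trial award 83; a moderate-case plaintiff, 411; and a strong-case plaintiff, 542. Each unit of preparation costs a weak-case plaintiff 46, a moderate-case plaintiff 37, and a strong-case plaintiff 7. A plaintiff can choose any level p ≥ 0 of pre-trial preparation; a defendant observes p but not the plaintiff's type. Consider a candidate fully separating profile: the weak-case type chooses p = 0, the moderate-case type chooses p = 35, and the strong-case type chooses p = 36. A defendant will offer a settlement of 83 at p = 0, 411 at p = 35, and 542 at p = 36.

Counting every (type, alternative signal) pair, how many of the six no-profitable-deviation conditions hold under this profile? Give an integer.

Strong-case (own payoff 542 − 7×36 = 290): to p=0 gives 83 → no gain ✓; to p=35 gives 411 − 7×35 = 166 → no gain ✓.
Moderate-case (own payoff 411 − 37×35 = -884): to p=0 gives 83 → profitable ✗; to p=36 gives 542 − 37×36 = -790 → profitable ✗.
Weak-case (own payoff 83): to p=35 gives 411 − 46×35 = -1199 → no gain ✓; to p=36 gives 542 − 46×36 = -1114 → no gain ✓.
4 of the 6 constraints hold; not an equilibrium.

4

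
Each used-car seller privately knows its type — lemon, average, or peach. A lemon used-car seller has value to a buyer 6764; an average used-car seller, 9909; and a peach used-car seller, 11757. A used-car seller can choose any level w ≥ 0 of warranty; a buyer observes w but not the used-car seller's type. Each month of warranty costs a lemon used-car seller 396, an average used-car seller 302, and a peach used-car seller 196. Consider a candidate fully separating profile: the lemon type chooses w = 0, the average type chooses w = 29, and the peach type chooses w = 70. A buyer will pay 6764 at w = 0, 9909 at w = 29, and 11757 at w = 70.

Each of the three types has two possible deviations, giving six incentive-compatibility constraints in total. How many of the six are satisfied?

3

Average (own payoff 9909 − 302×29 = 1151): to w=0 gives 6764 → profitable ✗; to w=70 gives 11757 − 302×70 = -9383 → no gain ✓.
Peach (own payoff 11757 − 196×70 = -1963): to w=0 gives 6764 → profitable ✗; to w=29 gives 9909 − 196×29 = 4225 → profitable ✗.
Lemon (own payoff 6764): to w=29 gives 9909 − 396×29 = -1575 → no gain ✓; to w=70 gives 11757 − 396×70 = -15963 → no gain ✓.
3 of the 6 constraints hold; not an equilibrium.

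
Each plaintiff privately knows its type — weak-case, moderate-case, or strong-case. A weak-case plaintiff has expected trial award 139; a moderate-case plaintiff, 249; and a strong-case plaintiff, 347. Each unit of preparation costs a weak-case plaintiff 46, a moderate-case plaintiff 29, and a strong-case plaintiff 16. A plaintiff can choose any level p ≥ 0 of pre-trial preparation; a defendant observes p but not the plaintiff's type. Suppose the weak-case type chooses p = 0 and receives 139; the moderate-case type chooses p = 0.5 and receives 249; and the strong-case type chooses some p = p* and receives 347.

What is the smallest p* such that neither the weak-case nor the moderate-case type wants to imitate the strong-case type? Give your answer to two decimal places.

4.52

Weak-case type (on-path payoff 139) won't mimic when 139 ≥ 347 − 46·p*, i.e. p* ≥ 4.52.
Moderate-case type (on-path payoff 249 − 29×0.5 = 234.5) won't mimic when 234.5 ≥ 347 − 29·p*, i.e. p* ≥ 3.88.
Both must hold, so p* = max(4.52, 3.88) = 4.52. The weak-case type's constraint binds.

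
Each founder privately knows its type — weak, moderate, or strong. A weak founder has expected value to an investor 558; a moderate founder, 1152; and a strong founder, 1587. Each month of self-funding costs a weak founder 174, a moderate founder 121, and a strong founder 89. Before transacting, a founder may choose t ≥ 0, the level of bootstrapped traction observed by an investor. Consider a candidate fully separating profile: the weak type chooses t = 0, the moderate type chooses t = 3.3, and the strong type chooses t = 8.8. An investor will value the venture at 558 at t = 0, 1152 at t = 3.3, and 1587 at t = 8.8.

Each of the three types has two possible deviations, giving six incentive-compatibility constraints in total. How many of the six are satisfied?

4

Moderate (own payoff 1152 − 121×3.3 = 752.7): to t=0 gives 558 → no gain ✓; to t=8.8 gives 1587 − 121×8.8 = 522.2 → no gain ✓.
Weak (own payoff 558): to t=3.3 gives 1152 − 174×3.3 = 577.8 → profitable ✗; to t=8.8 gives 1587 − 174×8.8 = 55.8 → no gain ✓.
Strong (own payoff 1587 − 89×8.8 = 803.8): to t=0 gives 558 → no gain ✓; to t=3.3 gives 1152 − 89×3.3 = 858.3 → profitable ✗.
4 of the 6 constraints hold; not an equilibrium.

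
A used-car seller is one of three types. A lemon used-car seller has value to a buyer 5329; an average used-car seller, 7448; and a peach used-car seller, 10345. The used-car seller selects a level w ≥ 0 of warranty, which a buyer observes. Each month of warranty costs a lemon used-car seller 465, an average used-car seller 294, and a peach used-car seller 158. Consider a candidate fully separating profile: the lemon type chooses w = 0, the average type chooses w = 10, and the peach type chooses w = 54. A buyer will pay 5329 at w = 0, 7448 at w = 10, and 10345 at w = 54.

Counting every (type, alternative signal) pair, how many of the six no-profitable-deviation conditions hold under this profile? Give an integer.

Peach (own payoff 10345 − 158×54 = 1813): to w=0 gives 5329 → profitable ✗; to w=10 gives 7448 − 158×10 = 5868 → profitable ✗.
Lemon (own payoff 5329): to w=10 gives 7448 − 465×10 = 2798 → no gain ✓; to w=54 gives 10345 − 465×54 = -14765 → no gain ✓.
Average (own payoff 7448 − 294×10 = 4508): to w=0 gives 5329 → profitable ✗; to w=54 gives 10345 − 294×54 = -5531 → no gain ✓.
3 of the 6 constraints hold; not an equilibrium.

3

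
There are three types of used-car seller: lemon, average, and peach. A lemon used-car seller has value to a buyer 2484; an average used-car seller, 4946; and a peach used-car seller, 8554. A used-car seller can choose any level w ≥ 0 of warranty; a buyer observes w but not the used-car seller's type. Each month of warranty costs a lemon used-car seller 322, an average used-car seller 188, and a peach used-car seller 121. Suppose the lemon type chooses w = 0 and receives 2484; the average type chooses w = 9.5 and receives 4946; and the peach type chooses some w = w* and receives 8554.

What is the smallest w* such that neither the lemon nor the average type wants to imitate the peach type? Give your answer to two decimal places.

Average type (on-path payoff 4946 − 188×9.5 = 3160) won't mimic when 3160 ≥ 8554 − 188·w*, i.e. w* ≥ 28.69.
Lemon type (on-path payoff 2484) won't mimic when 2484 ≥ 8554 − 322·w*, i.e. w* ≥ 18.85.
Both must hold, so w* = max(18.85, 28.69) = 28.69. The average type's constraint binds.

28.69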